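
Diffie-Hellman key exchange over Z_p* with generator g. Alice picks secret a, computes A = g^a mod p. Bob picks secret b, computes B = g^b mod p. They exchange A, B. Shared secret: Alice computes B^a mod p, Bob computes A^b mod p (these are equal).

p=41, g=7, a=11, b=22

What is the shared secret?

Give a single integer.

A = 7^11 mod 41  (bits of 11 = 1011)
  bit 0 = 1: r = r^2 * 7 mod 41 = 1^2 * 7 = 1*7 = 7
  bit 1 = 0: r = r^2 mod 41 = 7^2 = 8
  bit 2 = 1: r = r^2 * 7 mod 41 = 8^2 * 7 = 23*7 = 38
  bit 3 = 1: r = r^2 * 7 mod 41 = 38^2 * 7 = 9*7 = 22
  -> A = 22
B = 7^22 mod 41  (bits of 22 = 10110)
  bit 0 = 1: r = r^2 * 7 mod 41 = 1^2 * 7 = 1*7 = 7
  bit 1 = 0: r = r^2 mod 41 = 7^2 = 8
  bit 2 = 1: r = r^2 * 7 mod 41 = 8^2 * 7 = 23*7 = 38
  bit 3 = 1: r = r^2 * 7 mod 41 = 38^2 * 7 = 9*7 = 22
  bit 4 = 0: r = r^2 mod 41 = 22^2 = 33
  -> B = 33
s = B^a = 33^11 mod 41  (bits of 11 = 1011)
  bit 0 = 1: r = r^2 * 33 mod 41 = 1^2 * 33 = 1*33 = 33
  bit 1 = 0: r = r^2 mod 41 = 33^2 = 23
  bit 2 = 1: r = r^2 * 33 mod 41 = 23^2 * 33 = 37*33 = 32
  bit 3 = 1: r = r^2 * 33 mod 41 = 32^2 * 33 = 40*33 = 8
  -> s = B^a = 8

Answer: 8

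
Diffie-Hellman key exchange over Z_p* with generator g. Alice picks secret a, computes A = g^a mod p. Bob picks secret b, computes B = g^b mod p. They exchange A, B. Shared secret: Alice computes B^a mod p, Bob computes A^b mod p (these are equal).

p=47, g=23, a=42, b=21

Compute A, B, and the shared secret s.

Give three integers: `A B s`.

A = 23^42 mod 47  (bits of 42 = 101010)
  bit 0 = 1: r = r^2 * 23 mod 47 = 1^2 * 23 = 1*23 = 23
  bit 1 = 0: r = r^2 mod 47 = 23^2 = 12
  bit 2 = 1: r = r^2 * 23 mod 47 = 12^2 * 23 = 3*23 = 22
  bit 3 = 0: r = r^2 mod 47 = 22^2 = 14
  bit 4 = 1: r = r^2 * 23 mod 47 = 14^2 * 23 = 8*23 = 43
  bit 5 = 0: r = r^2 mod 47 = 43^2 = 16
  -> A = 16
B = 23^21 mod 47  (bits of 21 = 10101)
  bit 0 = 1: r = r^2 * 23 mod 47 = 1^2 * 23 = 1*23 = 23
  bit 1 = 0: r = r^2 mod 47 = 23^2 = 12
  bit 2 = 1: r = r^2 * 23 mod 47 = 12^2 * 23 = 3*23 = 22
  bit 3 = 0: r = r^2 mod 47 = 22^2 = 14
  bit 4 = 1: r = r^2 * 23 mod 47 = 14^2 * 23 = 8*23 = 43
  -> B = 43
s = B^a = 43^42 mod 47  (bits of 42 = 101010)
  bit 0 = 1: r = r^2 * 43 mod 47 = 1^2 * 43 = 1*43 = 43
  bit 1 = 0: r = r^2 mod 47 = 43^2 = 16
  bit 2 = 1: r = r^2 * 43 mod 47 = 16^2 * 43 = 21*43 = 10
  bit 3 = 0: r = r^2 mod 47 = 10^2 = 6
  bit 4 = 1: r = r^2 * 43 mod 47 = 6^2 * 43 = 36*43 = 44
  bit 5 = 0: r = r^2 mod 47 = 44^2 = 9
  -> s = B^a = 9

Answer: 16 43 9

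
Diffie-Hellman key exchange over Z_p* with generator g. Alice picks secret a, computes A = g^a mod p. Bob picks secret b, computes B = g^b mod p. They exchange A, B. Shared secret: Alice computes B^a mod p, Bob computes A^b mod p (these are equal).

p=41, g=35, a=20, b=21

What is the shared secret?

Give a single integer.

Answer: 40

Derivation:
A = 35^20 mod 41  (bits of 20 = 10100)
  bit 0 = 1: r = r^2 * 35 mod 41 = 1^2 * 35 = 1*35 = 35
  bit 1 = 0: r = r^2 mod 41 = 35^2 = 36
  bit 2 = 1: r = r^2 * 35 mod 41 = 36^2 * 35 = 25*35 = 14
  bit 3 = 0: r = r^2 mod 41 = 14^2 = 32
  bit 4 = 0: r = r^2 mod 41 = 32^2 = 40
  -> A = 40
B = 35^21 mod 41  (bits of 21 = 10101)
  bit 0 = 1: r = r^2 * 35 mod 41 = 1^2 * 35 = 1*35 = 35
  bit 1 = 0: r = r^2 mod 41 = 35^2 = 36
  bit 2 = 1: r = r^2 * 35 mod 41 = 36^2 * 35 = 25*35 = 14
  bit 3 = 0: r = r^2 mod 41 = 14^2 = 32
  bit 4 = 1: r = r^2 * 35 mod 41 = 32^2 * 35 = 40*35 = 6
  -> B = 6
s = B^a = 6^20 mod 41  (bits of 20 = 10100)
  bit 0 = 1: r = r^2 * 6 mod 41 = 1^2 * 6 = 1*6 = 6
  bit 1 = 0: r = r^2 mod 41 = 6^2 = 36
  bit 2 = 1: r = r^2 * 6 mod 41 = 36^2 * 6 = 25*6 = 27
  bit 3 = 0: r = r^2 mod 41 = 27^2 = 32
  bit 4 = 0: r = r^2 mod 41 = 32^2 = 40
  -> s = B^a = 40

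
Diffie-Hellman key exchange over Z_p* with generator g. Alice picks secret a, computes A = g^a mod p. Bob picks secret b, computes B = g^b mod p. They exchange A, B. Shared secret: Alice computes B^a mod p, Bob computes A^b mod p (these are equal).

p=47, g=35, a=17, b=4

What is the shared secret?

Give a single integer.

Answer: 4

Derivation:
A = 35^17 mod 47  (bits of 17 = 10001)
  bit 0 = 1: r = r^2 * 35 mod 47 = 1^2 * 35 = 1*35 = 35
  bit 1 = 0: r = r^2 mod 47 = 35^2 = 3
  bit 2 = 0: r = r^2 mod 47 = 3^2 = 9
  bit 3 = 0: r = r^2 mod 47 = 9^2 = 34
  bit 4 = 1: r = r^2 * 35 mod 47 = 34^2 * 35 = 28*35 = 40
  -> A = 40
B = 35^4 mod 47  (bits of 4 = 100)
  bit 0 = 1: r = r^2 * 35 mod 47 = 1^2 * 35 = 1*35 = 35
  bit 1 = 0: r = r^2 mod 47 = 35^2 = 3
  bit 2 = 0: r = r^2 mod 47 = 3^2 = 9
  -> B = 9
s = B^a = 9^17 mod 47  (bits of 17 = 10001)
  bit 0 = 1: r = r^2 * 9 mod 47 = 1^2 * 9 = 1*9 = 9
  bit 1 = 0: r = r^2 mod 47 = 9^2 = 34
  bit 2 = 0: r = r^2 mod 47 = 34^2 = 28
  bit 3 = 0: r = r^2 mod 47 = 28^2 = 32
  bit 4 = 1: r = r^2 * 9 mod 47 = 32^2 * 9 = 37*9 = 4
  -> s = B^a = 4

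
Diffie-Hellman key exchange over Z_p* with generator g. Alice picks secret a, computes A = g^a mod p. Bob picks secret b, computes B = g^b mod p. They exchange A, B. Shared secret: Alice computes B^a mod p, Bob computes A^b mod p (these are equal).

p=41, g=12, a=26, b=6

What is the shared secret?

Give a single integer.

Answer: 4

Derivation:
A = 12^26 mod 41  (bits of 26 = 11010)
  bit 0 = 1: r = r^2 * 12 mod 41 = 1^2 * 12 = 1*12 = 12
  bit 1 = 1: r = r^2 * 12 mod 41 = 12^2 * 12 = 21*12 = 6
  bit 2 = 0: r = r^2 mod 41 = 6^2 = 36
  bit 3 = 1: r = r^2 * 12 mod 41 = 36^2 * 12 = 25*12 = 13
  bit 4 = 0: r = r^2 mod 41 = 13^2 = 5
  -> A = 5
B = 12^6 mod 41  (bits of 6 = 110)
  bit 0 = 1: r = r^2 * 12 mod 41 = 1^2 * 12 = 1*12 = 12
  bit 1 = 1: r = r^2 * 12 mod 41 = 12^2 * 12 = 21*12 = 6
  bit 2 = 0: r = r^2 mod 41 = 6^2 = 36
  -> B = 36
s = B^a = 36^26 mod 41  (bits of 26 = 11010)
  bit 0 = 1: r = r^2 * 36 mod 41 = 1^2 * 36 = 1*36 = 36
  bit 1 = 1: r = r^2 * 36 mod 41 = 36^2 * 36 = 25*36 = 39
  bit 2 = 0: r = r^2 mod 41 = 39^2 = 4
  bit 3 = 1: r = r^2 * 36 mod 41 = 4^2 * 36 = 16*36 = 2
  bit 4 = 0: r = r^2 mod 41 = 2^2 = 4
  -> s = B^a = 4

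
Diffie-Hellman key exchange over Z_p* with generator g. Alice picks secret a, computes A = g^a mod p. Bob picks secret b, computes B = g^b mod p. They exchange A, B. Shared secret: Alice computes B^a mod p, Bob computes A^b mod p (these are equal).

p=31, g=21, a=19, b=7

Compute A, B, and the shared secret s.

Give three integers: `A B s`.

Answer: 13 11 22

Derivation:
A = 21^19 mod 31  (bits of 19 = 10011)
  bit 0 = 1: r = r^2 * 21 mod 31 = 1^2 * 21 = 1*21 = 21
  bit 1 = 0: r = r^2 mod 31 = 21^2 = 7
  bit 2 = 0: r = r^2 mod 31 = 7^2 = 18
  bit 3 = 1: r = r^2 * 21 mod 31 = 18^2 * 21 = 14*21 = 15
  bit 4 = 1: r = r^2 * 21 mod 31 = 15^2 * 21 = 8*21 = 13
  -> A = 13
B = 21^7 mod 31  (bits of 7 = 111)
  bit 0 = 1: r = r^2 * 21 mod 31 = 1^2 * 21 = 1*21 = 21
  bit 1 = 1: r = r^2 * 21 mod 31 = 21^2 * 21 = 7*21 = 23
  bit 2 = 1: r = r^2 * 21 mod 31 = 23^2 * 21 = 2*21 = 11
  -> B = 11
s = B^a = 11^19 mod 31  (bits of 19 = 10011)
  bit 0 = 1: r = r^2 * 11 mod 31 = 1^2 * 11 = 1*11 = 11
  bit 1 = 0: r = r^2 mod 31 = 11^2 = 28
  bit 2 = 0: r = r^2 mod 31 = 28^2 = 9
  bit 3 = 1: r = r^2 * 11 mod 31 = 9^2 * 11 = 19*11 = 23
  bit 4 = 1: r = r^2 * 11 mod 31 = 23^2 * 11 = 2*11 = 22
  -> s = B^a = 22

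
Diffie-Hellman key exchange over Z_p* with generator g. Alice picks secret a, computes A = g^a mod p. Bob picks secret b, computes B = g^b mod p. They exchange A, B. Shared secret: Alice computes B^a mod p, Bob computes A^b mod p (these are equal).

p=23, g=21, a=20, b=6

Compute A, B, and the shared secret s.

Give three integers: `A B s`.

A = 21^20 mod 23  (bits of 20 = 10100)
  bit 0 = 1: r = r^2 * 21 mod 23 = 1^2 * 21 = 1*21 = 21
  bit 1 = 0: r = r^2 mod 23 = 21^2 = 4
  bit 2 = 1: r = r^2 * 21 mod 23 = 4^2 * 21 = 16*21 = 14
  bit 3 = 0: r = r^2 mod 23 = 14^2 = 12
  bit 4 = 0: r = r^2 mod 23 = 12^2 = 6
  -> A = 6
B = 21^6 mod 23  (bits of 6 = 110)
  bit 0 = 1: r = r^2 * 21 mod 23 = 1^2 * 21 = 1*21 = 21
  bit 1 = 1: r = r^2 * 21 mod 23 = 21^2 * 21 = 4*21 = 15
  bit 2 = 0: r = r^2 mod 23 = 15^2 = 18
  -> B = 18
s = B^a = 18^20 mod 23  (bits of 20 = 10100)
  bit 0 = 1: r = r^2 * 18 mod 23 = 1^2 * 18 = 1*18 = 18
  bit 1 = 0: r = r^2 mod 23 = 18^2 = 2
  bit 2 = 1: r = r^2 * 18 mod 23 = 2^2 * 18 = 4*18 = 3
  bit 3 = 0: r = r^2 mod 23 = 3^2 = 9
  bit 4 = 0: r = r^2 mod 23 = 9^2 = 12
  -> s = B^a = 12

Answer: 6 18 12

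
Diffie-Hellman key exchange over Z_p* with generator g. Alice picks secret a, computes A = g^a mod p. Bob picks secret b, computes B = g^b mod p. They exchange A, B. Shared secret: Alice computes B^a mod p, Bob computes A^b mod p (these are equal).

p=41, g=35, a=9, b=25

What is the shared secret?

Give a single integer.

A = 35^9 mod 41  (bits of 9 = 1001)
  bit 0 = 1: r = r^2 * 35 mod 41 = 1^2 * 35 = 1*35 = 35
  bit 1 = 0: r = r^2 mod 41 = 35^2 = 36
  bit 2 = 0: r = r^2 mod 41 = 36^2 = 25
  bit 3 = 1: r = r^2 * 35 mod 41 = 25^2 * 35 = 10*35 = 22
  -> A = 22
B = 35^25 mod 41  (bits of 25 = 11001)
  bit 0 = 1: r = r^2 * 35 mod 41 = 1^2 * 35 = 1*35 = 35
  bit 1 = 1: r = r^2 * 35 mod 41 = 35^2 * 35 = 36*35 = 30
  bit 2 = 0: r = r^2 mod 41 = 30^2 = 39
  bit 3 = 0: r = r^2 mod 41 = 39^2 = 4
  bit 4 = 1: r = r^2 * 35 mod 41 = 4^2 * 35 = 16*35 = 27
  -> B = 27
s = B^a = 27^9 mod 41  (bits of 9 = 1001)
  bit 0 = 1: r = r^2 * 27 mod 41 = 1^2 * 27 = 1*27 = 27
  bit 1 = 0: r = r^2 mod 41 = 27^2 = 32
  bit 2 = 0: r = r^2 mod 41 = 32^2 = 40
  bit 3 = 1: r = r^2 * 27 mod 41 = 40^2 * 27 = 1*27 = 27
  -> s = B^a = 27

Answer: 27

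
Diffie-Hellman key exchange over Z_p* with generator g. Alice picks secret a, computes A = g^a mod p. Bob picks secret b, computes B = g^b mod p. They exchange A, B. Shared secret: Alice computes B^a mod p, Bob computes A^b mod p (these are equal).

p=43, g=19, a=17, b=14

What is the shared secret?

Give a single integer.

A = 19^17 mod 43  (bits of 17 = 10001)
  bit 0 = 1: r = r^2 * 19 mod 43 = 1^2 * 19 = 1*19 = 19
  bit 1 = 0: r = r^2 mod 43 = 19^2 = 17
  bit 2 = 0: r = r^2 mod 43 = 17^2 = 31
  bit 3 = 0: r = r^2 mod 43 = 31^2 = 15
  bit 4 = 1: r = r^2 * 19 mod 43 = 15^2 * 19 = 10*19 = 18
  -> A = 18
B = 19^14 mod 43  (bits of 14 = 1110)
  bit 0 = 1: r = r^2 * 19 mod 43 = 1^2 * 19 = 1*19 = 19
  bit 1 = 1: r = r^2 * 19 mod 43 = 19^2 * 19 = 17*19 = 22
  bit 2 = 1: r = r^2 * 19 mod 43 = 22^2 * 19 = 11*19 = 37
  bit 3 = 0: r = r^2 mod 43 = 37^2 = 36
  -> B = 36
s = B^a = 36^17 mod 43  (bits of 17 = 10001)
  bit 0 = 1: r = r^2 * 36 mod 43 = 1^2 * 36 = 1*36 = 36
  bit 1 = 0: r = r^2 mod 43 = 36^2 = 6
  bit 2 = 0: r = r^2 mod 43 = 6^2 = 36
  bit 3 = 0: r = r^2 mod 43 = 36^2 = 6
  bit 4 = 1: r = r^2 * 36 mod 43 = 6^2 * 36 = 36*36 = 6
  -> s = B^a = 6

Answer: 6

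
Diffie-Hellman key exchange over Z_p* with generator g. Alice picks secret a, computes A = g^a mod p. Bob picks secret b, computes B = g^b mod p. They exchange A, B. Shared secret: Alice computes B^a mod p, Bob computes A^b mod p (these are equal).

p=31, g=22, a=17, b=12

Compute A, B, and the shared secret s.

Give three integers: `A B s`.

A = 22^17 mod 31  (bits of 17 = 10001)
  bit 0 = 1: r = r^2 * 22 mod 31 = 1^2 * 22 = 1*22 = 22
  bit 1 = 0: r = r^2 mod 31 = 22^2 = 19
  bit 2 = 0: r = r^2 mod 31 = 19^2 = 20
  bit 3 = 0: r = r^2 mod 31 = 20^2 = 28
  bit 4 = 1: r = r^2 * 22 mod 31 = 28^2 * 22 = 9*22 = 12
  -> A = 12
B = 22^12 mod 31  (bits of 12 = 1100)
  bit 0 = 1: r = r^2 * 22 mod 31 = 1^2 * 22 = 1*22 = 22
  bit 1 = 1: r = r^2 * 22 mod 31 = 22^2 * 22 = 19*22 = 15
  bit 2 = 0: r = r^2 mod 31 = 15^2 = 8
  bit 3 = 0: r = r^2 mod 31 = 8^2 = 2
  -> B = 2
s = B^a = 2^17 mod 31  (bits of 17 = 10001)
  bit 0 = 1: r = r^2 * 2 mod 31 = 1^2 * 2 = 1*2 = 2
  bit 1 = 0: r = r^2 mod 31 = 2^2 = 4
  bit 2 = 0: r = r^2 mod 31 = 4^2 = 16
  bit 3 = 0: r = r^2 mod 31 = 16^2 = 8
  bit 4 = 1: r = r^2 * 2 mod 31 = 8^2 * 2 = 2*2 = 4
  -> s = B^a = 4

Answer: 12 2 4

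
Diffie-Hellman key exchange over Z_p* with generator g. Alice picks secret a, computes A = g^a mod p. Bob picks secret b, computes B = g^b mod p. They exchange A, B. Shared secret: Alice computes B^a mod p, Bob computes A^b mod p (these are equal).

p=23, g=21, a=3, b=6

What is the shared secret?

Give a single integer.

Answer: 13

Derivation:
A = 21^3 mod 23  (bits of 3 = 11)
  bit 0 = 1: r = r^2 * 21 mod 23 = 1^2 * 21 = 1*21 = 21
  bit 1 = 1: r = r^2 * 21 mod 23 = 21^2 * 21 = 4*21 = 15
  -> A = 15
B = 21^6 mod 23  (bits of 6 = 110)
  bit 0 = 1: r = r^2 * 21 mod 23 = 1^2 * 21 = 1*21 = 21
  bit 1 = 1: r = r^2 * 21 mod 23 = 21^2 * 21 = 4*21 = 15
  bit 2 = 0: r = r^2 mod 23 = 15^2 = 18
  -> B = 18
s = B^a = 18^3 mod 23  (bits of 3 = 11)
  bit 0 = 1: r = r^2 * 18 mod 23 = 1^2 * 18 = 1*18 = 18
  bit 1 = 1: r = r^2 * 18 mod 23 = 18^2 * 18 = 2*18 = 13
  -> s = B^a = 13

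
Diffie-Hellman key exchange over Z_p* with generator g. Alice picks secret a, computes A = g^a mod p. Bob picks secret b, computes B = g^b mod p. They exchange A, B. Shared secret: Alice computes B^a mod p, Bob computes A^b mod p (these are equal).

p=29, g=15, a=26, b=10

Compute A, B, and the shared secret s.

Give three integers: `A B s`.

A = 15^26 mod 29  (bits of 26 = 11010)
  bit 0 = 1: r = r^2 * 15 mod 29 = 1^2 * 15 = 1*15 = 15
  bit 1 = 1: r = r^2 * 15 mod 29 = 15^2 * 15 = 22*15 = 11
  bit 2 = 0: r = r^2 mod 29 = 11^2 = 5
  bit 3 = 1: r = r^2 * 15 mod 29 = 5^2 * 15 = 25*15 = 27
  bit 4 = 0: r = r^2 mod 29 = 27^2 = 4
  -> A = 4
B = 15^10 mod 29  (bits of 10 = 1010)
  bit 0 = 1: r = r^2 * 15 mod 29 = 1^2 * 15 = 1*15 = 15
  bit 1 = 0: r = r^2 mod 29 = 15^2 = 22
  bit 2 = 1: r = r^2 * 15 mod 29 = 22^2 * 15 = 20*15 = 10
  bit 3 = 0: r = r^2 mod 29 = 10^2 = 13
  -> B = 13
s = B^a = 13^26 mod 29  (bits of 26 = 11010)
  bit 0 = 1: r = r^2 * 13 mod 29 = 1^2 * 13 = 1*13 = 13
  bit 1 = 1: r = r^2 * 13 mod 29 = 13^2 * 13 = 24*13 = 22
  bit 2 = 0: r = r^2 mod 29 = 22^2 = 20
  bit 3 = 1: r = r^2 * 13 mod 29 = 20^2 * 13 = 23*13 = 9
  bit 4 = 0: r = r^2 mod 29 = 9^2 = 23
  -> s = B^a = 23

Answer: 4 13 23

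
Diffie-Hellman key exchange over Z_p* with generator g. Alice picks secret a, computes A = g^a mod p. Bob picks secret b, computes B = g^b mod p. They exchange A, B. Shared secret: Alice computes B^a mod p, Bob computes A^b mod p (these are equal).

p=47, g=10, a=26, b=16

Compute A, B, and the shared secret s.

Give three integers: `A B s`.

A = 10^26 mod 47  (bits of 26 = 11010)
  bit 0 = 1: r = r^2 * 10 mod 47 = 1^2 * 10 = 1*10 = 10
  bit 1 = 1: r = r^2 * 10 mod 47 = 10^2 * 10 = 6*10 = 13
  bit 2 = 0: r = r^2 mod 47 = 13^2 = 28
  bit 3 = 1: r = r^2 * 10 mod 47 = 28^2 * 10 = 32*10 = 38
  bit 4 = 0: r = r^2 mod 47 = 38^2 = 34
  -> A = 34
B = 10^16 mod 47  (bits of 16 = 10000)
  bit 0 = 1: r = r^2 * 10 mod 47 = 1^2 * 10 = 1*10 = 10
  bit 1 = 0: r = r^2 mod 47 = 10^2 = 6
  bit 2 = 0: r = r^2 mod 47 = 6^2 = 36
  bit 3 = 0: r = r^2 mod 47 = 36^2 = 27
  bit 4 = 0: r = r^2 mod 47 = 27^2 = 24
  -> B = 24
s = B^a = 24^26 mod 47  (bits of 26 = 11010)
  bit 0 = 1: r = r^2 * 24 mod 47 = 1^2 * 24 = 1*24 = 24
  bit 1 = 1: r = r^2 * 24 mod 47 = 24^2 * 24 = 12*24 = 6
  bit 2 = 0: r = r^2 mod 47 = 6^2 = 36
  bit 3 = 1: r = r^2 * 24 mod 47 = 36^2 * 24 = 27*24 = 37
  bit 4 = 0: r = r^2 mod 47 = 37^2 = 6
  -> s = B^a = 6

Answer: 34 24 6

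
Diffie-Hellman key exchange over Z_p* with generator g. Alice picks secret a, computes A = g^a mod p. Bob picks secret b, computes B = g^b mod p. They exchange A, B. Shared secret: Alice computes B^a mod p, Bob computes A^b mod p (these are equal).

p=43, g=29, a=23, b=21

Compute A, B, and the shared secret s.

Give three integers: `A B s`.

A = 29^23 mod 43  (bits of 23 = 10111)
  bit 0 = 1: r = r^2 * 29 mod 43 = 1^2 * 29 = 1*29 = 29
  bit 1 = 0: r = r^2 mod 43 = 29^2 = 24
  bit 2 = 1: r = r^2 * 29 mod 43 = 24^2 * 29 = 17*29 = 20
  bit 3 = 1: r = r^2 * 29 mod 43 = 20^2 * 29 = 13*29 = 33
  bit 4 = 1: r = r^2 * 29 mod 43 = 33^2 * 29 = 14*29 = 19
  -> A = 19
B = 29^21 mod 43  (bits of 21 = 10101)
  bit 0 = 1: r = r^2 * 29 mod 43 = 1^2 * 29 = 1*29 = 29
  bit 1 = 0: r = r^2 mod 43 = 29^2 = 24
  bit 2 = 1: r = r^2 * 29 mod 43 = 24^2 * 29 = 17*29 = 20
  bit 3 = 0: r = r^2 mod 43 = 20^2 = 13
  bit 4 = 1: r = r^2 * 29 mod 43 = 13^2 * 29 = 40*29 = 42
  -> B = 42
s = B^a = 42^23 mod 43  (bits of 23 = 10111)
  bit 0 = 1: r = r^2 * 42 mod 43 = 1^2 * 42 = 1*42 = 42
  bit 1 = 0: r = r^2 mod 43 = 42^2 = 1
  bit 2 = 1: r = r^2 * 42 mod 43 = 1^2 * 42 = 1*42 = 42
  bit 3 = 1: r = r^2 * 42 mod 43 = 42^2 * 42 = 1*42 = 42
  bit 4 = 1: r = r^2 * 42 mod 43 = 42^2 * 42 = 1*42 = 42
  -> s = B^a = 42

Answer: 19 42 42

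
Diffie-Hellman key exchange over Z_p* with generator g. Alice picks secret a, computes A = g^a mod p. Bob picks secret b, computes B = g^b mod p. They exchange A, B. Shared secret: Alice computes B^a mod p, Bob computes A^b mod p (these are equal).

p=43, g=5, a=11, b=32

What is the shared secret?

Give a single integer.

Answer: 40

Derivation:
A = 5^11 mod 43  (bits of 11 = 1011)
  bit 0 = 1: r = r^2 * 5 mod 43 = 1^2 * 5 = 1*5 = 5
  bit 1 = 0: r = r^2 mod 43 = 5^2 = 25
  bit 2 = 1: r = r^2 * 5 mod 43 = 25^2 * 5 = 23*5 = 29
  bit 3 = 1: r = r^2 * 5 mod 43 = 29^2 * 5 = 24*5 = 34
  -> A = 34
B = 5^32 mod 43  (bits of 32 = 100000)
  bit 0 = 1: r = r^2 * 5 mod 43 = 1^2 * 5 = 1*5 = 5
  bit 1 = 0: r = r^2 mod 43 = 5^2 = 25
  bit 2 = 0: r = r^2 mod 43 = 25^2 = 23
  bit 3 = 0: r = r^2 mod 43 = 23^2 = 13
  bit 4 = 0: r = r^2 mod 43 = 13^2 = 40
  bit 5 = 0: r = r^2 mod 43 = 40^2 = 9
  -> B = 9
s = B^a = 9^11 mod 43  (bits of 11 = 1011)
  bit 0 = 1: r = r^2 * 9 mod 43 = 1^2 * 9 = 1*9 = 9
  bit 1 = 0: r = r^2 mod 43 = 9^2 = 38
  bit 2 = 1: r = r^2 * 9 mod 43 = 38^2 * 9 = 25*9 = 10
  bit 3 = 1: r = r^2 * 9 mod 43 = 10^2 * 9 = 14*9 = 40
  -> s = B^a = 40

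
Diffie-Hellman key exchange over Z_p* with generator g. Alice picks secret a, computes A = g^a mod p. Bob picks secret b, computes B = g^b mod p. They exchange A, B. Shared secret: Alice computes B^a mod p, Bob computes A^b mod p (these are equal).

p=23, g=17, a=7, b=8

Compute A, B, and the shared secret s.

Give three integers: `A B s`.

A = 17^7 mod 23  (bits of 7 = 111)
  bit 0 = 1: r = r^2 * 17 mod 23 = 1^2 * 17 = 1*17 = 17
  bit 1 = 1: r = r^2 * 17 mod 23 = 17^2 * 17 = 13*17 = 14
  bit 2 = 1: r = r^2 * 17 mod 23 = 14^2 * 17 = 12*17 = 20
  -> A = 20
B = 17^8 mod 23  (bits of 8 = 1000)
  bit 0 = 1: r = r^2 * 17 mod 23 = 1^2 * 17 = 1*17 = 17
  bit 1 = 0: r = r^2 mod 23 = 17^2 = 13
  bit 2 = 0: r = r^2 mod 23 = 13^2 = 8
  bit 3 = 0: r = r^2 mod 23 = 8^2 = 18
  -> B = 18
s = B^a = 18^7 mod 23  (bits of 7 = 111)
  bit 0 = 1: r = r^2 * 18 mod 23 = 1^2 * 18 = 1*18 = 18
  bit 1 = 1: r = r^2 * 18 mod 23 = 18^2 * 18 = 2*18 = 13
  bit 2 = 1: r = r^2 * 18 mod 23 = 13^2 * 18 = 8*18 = 6
  -> s = B^a = 6

Answer: 20 18 6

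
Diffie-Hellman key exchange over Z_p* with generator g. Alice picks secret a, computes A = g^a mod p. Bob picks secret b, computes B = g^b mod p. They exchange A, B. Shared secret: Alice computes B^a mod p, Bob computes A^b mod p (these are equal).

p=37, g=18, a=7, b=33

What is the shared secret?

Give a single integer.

A = 18^7 mod 37  (bits of 7 = 111)
  bit 0 = 1: r = r^2 * 18 mod 37 = 1^2 * 18 = 1*18 = 18
  bit 1 = 1: r = r^2 * 18 mod 37 = 18^2 * 18 = 28*18 = 23
  bit 2 = 1: r = r^2 * 18 mod 37 = 23^2 * 18 = 11*18 = 13
  -> A = 13
B = 18^33 mod 37  (bits of 33 = 100001)
  bit 0 = 1: r = r^2 * 18 mod 37 = 1^2 * 18 = 1*18 = 18
  bit 1 = 0: r = r^2 mod 37 = 18^2 = 28
  bit 2 = 0: r = r^2 mod 37 = 28^2 = 7
  bit 3 = 0: r = r^2 mod 37 = 7^2 = 12
  bit 4 = 0: r = r^2 mod 37 = 12^2 = 33
  bit 5 = 1: r = r^2 * 18 mod 37 = 33^2 * 18 = 16*18 = 29
  -> B = 29
s = B^a = 29^7 mod 37  (bits of 7 = 111)
  bit 0 = 1: r = r^2 * 29 mod 37 = 1^2 * 29 = 1*29 = 29
  bit 1 = 1: r = r^2 * 29 mod 37 = 29^2 * 29 = 27*29 = 6
  bit 2 = 1: r = r^2 * 29 mod 37 = 6^2 * 29 = 36*29 = 8
  -> s = B^a = 8

Answer: 8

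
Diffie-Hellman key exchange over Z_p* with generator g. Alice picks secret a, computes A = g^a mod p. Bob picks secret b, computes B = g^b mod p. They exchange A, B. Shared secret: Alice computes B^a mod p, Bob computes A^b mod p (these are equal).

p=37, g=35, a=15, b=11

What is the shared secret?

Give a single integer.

A = 35^15 mod 37  (bits of 15 = 1111)
  bit 0 = 1: r = r^2 * 35 mod 37 = 1^2 * 35 = 1*35 = 35
  bit 1 = 1: r = r^2 * 35 mod 37 = 35^2 * 35 = 4*35 = 29
  bit 2 = 1: r = r^2 * 35 mod 37 = 29^2 * 35 = 27*35 = 20
  bit 3 = 1: r = r^2 * 35 mod 37 = 20^2 * 35 = 30*35 = 14
  -> A = 14
B = 35^11 mod 37  (bits of 11 = 1011)
  bit 0 = 1: r = r^2 * 35 mod 37 = 1^2 * 35 = 1*35 = 35
  bit 1 = 0: r = r^2 mod 37 = 35^2 = 4
  bit 2 = 1: r = r^2 * 35 mod 37 = 4^2 * 35 = 16*35 = 5
  bit 3 = 1: r = r^2 * 35 mod 37 = 5^2 * 35 = 25*35 = 24
  -> B = 24
s = B^a = 24^15 mod 37  (bits of 15 = 1111)
  bit 0 = 1: r = r^2 * 24 mod 37 = 1^2 * 24 = 1*24 = 24
  bit 1 = 1: r = r^2 * 24 mod 37 = 24^2 * 24 = 21*24 = 23
  bit 2 = 1: r = r^2 * 24 mod 37 = 23^2 * 24 = 11*24 = 5
  bit 3 = 1: r = r^2 * 24 mod 37 = 5^2 * 24 = 25*24 = 8
  -> s = B^a = 8

Answer: 8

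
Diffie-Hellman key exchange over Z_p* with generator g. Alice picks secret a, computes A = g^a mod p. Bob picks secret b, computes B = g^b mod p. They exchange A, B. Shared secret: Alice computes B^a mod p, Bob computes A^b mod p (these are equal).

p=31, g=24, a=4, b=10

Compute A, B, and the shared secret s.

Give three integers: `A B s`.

A = 24^4 mod 31  (bits of 4 = 100)
  bit 0 = 1: r = r^2 * 24 mod 31 = 1^2 * 24 = 1*24 = 24
  bit 1 = 0: r = r^2 mod 31 = 24^2 = 18
  bit 2 = 0: r = r^2 mod 31 = 18^2 = 14
  -> A = 14
B = 24^10 mod 31  (bits of 10 = 1010)
  bit 0 = 1: r = r^2 * 24 mod 31 = 1^2 * 24 = 1*24 = 24
  bit 1 = 0: r = r^2 mod 31 = 24^2 = 18
  bit 2 = 1: r = r^2 * 24 mod 31 = 18^2 * 24 = 14*24 = 26
  bit 3 = 0: r = r^2 mod 31 = 26^2 = 25
  -> B = 25
s = B^a = 25^4 mod 31  (bits of 4 = 100)
  bit 0 = 1: r = r^2 * 25 mod 31 = 1^2 * 25 = 1*25 = 25
  bit 1 = 0: r = r^2 mod 31 = 25^2 = 5
  bit 2 = 0: r = r^2 mod 31 = 5^2 = 25
  -> s = B^a = 25

Answer: 14 25 25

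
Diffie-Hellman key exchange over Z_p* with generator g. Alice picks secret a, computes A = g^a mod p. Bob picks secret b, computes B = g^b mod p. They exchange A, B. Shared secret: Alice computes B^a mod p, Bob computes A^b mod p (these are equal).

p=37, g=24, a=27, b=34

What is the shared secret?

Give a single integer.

Answer: 36

Derivation:
A = 24^27 mod 37  (bits of 27 = 11011)
  bit 0 = 1: r = r^2 * 24 mod 37 = 1^2 * 24 = 1*24 = 24
  bit 1 = 1: r = r^2 * 24 mod 37 = 24^2 * 24 = 21*24 = 23
  bit 2 = 0: r = r^2 mod 37 = 23^2 = 11
  bit 3 = 1: r = r^2 * 24 mod 37 = 11^2 * 24 = 10*24 = 18
  bit 4 = 1: r = r^2 * 24 mod 37 = 18^2 * 24 = 28*24 = 6
  -> A = 6
B = 24^34 mod 37  (bits of 34 = 100010)
  bit 0 = 1: r = r^2 * 24 mod 37 = 1^2 * 24 = 1*24 = 24
  bit 1 = 0: r = r^2 mod 37 = 24^2 = 21
  bit 2 = 0: r = r^2 mod 37 = 21^2 = 34
  bit 3 = 0: r = r^2 mod 37 = 34^2 = 9
  bit 4 = 1: r = r^2 * 24 mod 37 = 9^2 * 24 = 7*24 = 20
  bit 5 = 0: r = r^2 mod 37 = 20^2 = 30
  -> B = 30
s = B^a = 30^27 mod 37  (bits of 27 = 11011)
  bit 0 = 1: r = r^2 * 30 mod 37 = 1^2 * 30 = 1*30 = 30
  bit 1 = 1: r = r^2 * 30 mod 37 = 30^2 * 30 = 12*30 = 27
  bit 2 = 0: r = r^2 mod 37 = 27^2 = 26
  bit 3 = 1: r = r^2 * 30 mod 37 = 26^2 * 30 = 10*30 = 4
  bit 4 = 1: r = r^2 * 30 mod 37 = 4^2 * 30 = 16*30 = 36
  -> s = B^a = 36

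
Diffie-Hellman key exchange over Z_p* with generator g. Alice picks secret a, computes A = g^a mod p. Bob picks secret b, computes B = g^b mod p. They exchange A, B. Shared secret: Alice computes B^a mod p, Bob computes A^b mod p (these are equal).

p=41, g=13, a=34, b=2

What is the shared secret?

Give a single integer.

Answer: 31

Derivation:
A = 13^34 mod 41  (bits of 34 = 100010)
  bit 0 = 1: r = r^2 * 13 mod 41 = 1^2 * 13 = 1*13 = 13
  bit 1 = 0: r = r^2 mod 41 = 13^2 = 5
  bit 2 = 0: r = r^2 mod 41 = 5^2 = 25
  bit 3 = 0: r = r^2 mod 41 = 25^2 = 10
  bit 4 = 1: r = r^2 * 13 mod 41 = 10^2 * 13 = 18*13 = 29
  bit 5 = 0: r = r^2 mod 41 = 29^2 = 21
  -> A = 21
B = 13^2 mod 41  (bits of 2 = 10)
  bit 0 = 1: r = r^2 * 13 mod 41 = 1^2 * 13 = 1*13 = 13
  bit 1 = 0: r = r^2 mod 41 = 13^2 = 5
  -> B = 5
s = B^a = 5^34 mod 41  (bits of 34 = 100010)
  bit 0 = 1: r = r^2 * 5 mod 41 = 1^2 * 5 = 1*5 = 5
  bit 1 = 0: r = r^2 mod 41 = 5^2 = 25
  bit 2 = 0: r = r^2 mod 41 = 25^2 = 10
  bit 3 = 0: r = r^2 mod 41 = 10^2 = 18
  bit 4 = 1: r = r^2 * 5 mod 41 = 18^2 * 5 = 37*5 = 21
  bit 5 = 0: r = r^2 mod 41 = 21^2 = 31
  -> s = B^a = 31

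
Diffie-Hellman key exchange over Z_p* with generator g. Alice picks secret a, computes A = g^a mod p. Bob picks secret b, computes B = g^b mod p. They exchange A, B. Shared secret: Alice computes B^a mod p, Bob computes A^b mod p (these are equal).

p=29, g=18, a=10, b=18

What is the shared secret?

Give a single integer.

A = 18^10 mod 29  (bits of 10 = 1010)
  bit 0 = 1: r = r^2 * 18 mod 29 = 1^2 * 18 = 1*18 = 18
  bit 1 = 0: r = r^2 mod 29 = 18^2 = 5
  bit 2 = 1: r = r^2 * 18 mod 29 = 5^2 * 18 = 25*18 = 15
  bit 3 = 0: r = r^2 mod 29 = 15^2 = 22
  -> A = 22
B = 18^18 mod 29  (bits of 18 = 10010)
  bit 0 = 1: r = r^2 * 18 mod 29 = 1^2 * 18 = 1*18 = 18
  bit 1 = 0: r = r^2 mod 29 = 18^2 = 5
  bit 2 = 0: r = r^2 mod 29 = 5^2 = 25
  bit 3 = 1: r = r^2 * 18 mod 29 = 25^2 * 18 = 16*18 = 27
  bit 4 = 0: r = r^2 mod 29 = 27^2 = 4
  -> B = 4
s = B^a = 4^10 mod 29  (bits of 10 = 1010)
  bit 0 = 1: r = r^2 * 4 mod 29 = 1^2 * 4 = 1*4 = 4
  bit 1 = 0: r = r^2 mod 29 = 4^2 = 16
  bit 2 = 1: r = r^2 * 4 mod 29 = 16^2 * 4 = 24*4 = 9
  bit 3 = 0: r = r^2 mod 29 = 9^2 = 23
  -> s = B^a = 23

Answer: 23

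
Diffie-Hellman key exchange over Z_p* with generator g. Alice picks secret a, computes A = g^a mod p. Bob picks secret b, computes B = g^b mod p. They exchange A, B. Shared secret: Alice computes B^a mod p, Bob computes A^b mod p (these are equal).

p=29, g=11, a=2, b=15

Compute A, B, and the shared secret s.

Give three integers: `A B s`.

Answer: 5 18 5

Derivation:
A = 11^2 mod 29  (bits of 2 = 10)
  bit 0 = 1: r = r^2 * 11 mod 29 = 1^2 * 11 = 1*11 = 11
  bit 1 = 0: r = r^2 mod 29 = 11^2 = 5
  -> A = 5
B = 11^15 mod 29  (bits of 15 = 1111)
  bit 0 = 1: r = r^2 * 11 mod 29 = 1^2 * 11 = 1*11 = 11
  bit 1 = 1: r = r^2 * 11 mod 29 = 11^2 * 11 = 5*11 = 26
  bit 2 = 1: r = r^2 * 11 mod 29 = 26^2 * 11 = 9*11 = 12
  bit 3 = 1: r = r^2 * 11 mod 29 = 12^2 * 11 = 28*11 = 18
  -> B = 18
s = B^a = 18^2 mod 29  (bits of 2 = 10)
  bit 0 = 1: r = r^2 * 18 mod 29 = 1^2 * 18 = 1*18 = 18
  bit 1 = 0: r = r^2 mod 29 = 18^2 = 5
  -> s = B^a = 5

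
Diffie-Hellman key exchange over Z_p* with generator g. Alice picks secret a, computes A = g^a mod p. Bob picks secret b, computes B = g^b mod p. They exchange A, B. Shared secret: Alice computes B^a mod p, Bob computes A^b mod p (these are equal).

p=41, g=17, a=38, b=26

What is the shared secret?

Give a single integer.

Answer: 25

Derivation:
A = 17^38 mod 41  (bits of 38 = 100110)
  bit 0 = 1: r = r^2 * 17 mod 41 = 1^2 * 17 = 1*17 = 17
  bit 1 = 0: r = r^2 mod 41 = 17^2 = 2
  bit 2 = 0: r = r^2 mod 41 = 2^2 = 4
  bit 3 = 1: r = r^2 * 17 mod 41 = 4^2 * 17 = 16*17 = 26
  bit 4 = 1: r = r^2 * 17 mod 41 = 26^2 * 17 = 20*17 = 12
  bit 5 = 0: r = r^2 mod 41 = 12^2 = 21
  -> A = 21
B = 17^26 mod 41  (bits of 26 = 11010)
  bit 0 = 1: r = r^2 * 17 mod 41 = 1^2 * 17 = 1*17 = 17
  bit 1 = 1: r = r^2 * 17 mod 41 = 17^2 * 17 = 2*17 = 34
  bit 2 = 0: r = r^2 mod 41 = 34^2 = 8
  bit 3 = 1: r = r^2 * 17 mod 41 = 8^2 * 17 = 23*17 = 22
  bit 4 = 0: r = r^2 mod 41 = 22^2 = 33
  -> B = 33
s = B^a = 33^38 mod 41  (bits of 38 = 100110)
  bit 0 = 1: r = r^2 * 33 mod 41 = 1^2 * 33 = 1*33 = 33
  bit 1 = 0: r = r^2 mod 41 = 33^2 = 23
  bit 2 = 0: r = r^2 mod 41 = 23^2 = 37
  bit 3 = 1: r = r^2 * 33 mod 41 = 37^2 * 33 = 16*33 = 36
  bit 4 = 1: r = r^2 * 33 mod 41 = 36^2 * 33 = 25*33 = 5
  bit 5 = 0: r = r^2 mod 41 = 5^2 = 25
  -> s = B^a = 25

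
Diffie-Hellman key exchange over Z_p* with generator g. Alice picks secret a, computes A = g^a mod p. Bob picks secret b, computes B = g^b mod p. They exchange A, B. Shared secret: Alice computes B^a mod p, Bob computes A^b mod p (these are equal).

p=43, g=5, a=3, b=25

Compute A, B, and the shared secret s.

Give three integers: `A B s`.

A = 5^3 mod 43  (bits of 3 = 11)
  bit 0 = 1: r = r^2 * 5 mod 43 = 1^2 * 5 = 1*5 = 5
  bit 1 = 1: r = r^2 * 5 mod 43 = 5^2 * 5 = 25*5 = 39
  -> A = 39
B = 5^25 mod 43  (bits of 25 = 11001)
  bit 0 = 1: r = r^2 * 5 mod 43 = 1^2 * 5 = 1*5 = 5
  bit 1 = 1: r = r^2 * 5 mod 43 = 5^2 * 5 = 25*5 = 39
  bit 2 = 0: r = r^2 mod 43 = 39^2 = 16
  bit 3 = 0: r = r^2 mod 43 = 16^2 = 41
  bit 4 = 1: r = r^2 * 5 mod 43 = 41^2 * 5 = 4*5 = 20
  -> B = 20
s = B^a = 20^3 mod 43  (bits of 3 = 11)
  bit 0 = 1: r = r^2 * 20 mod 43 = 1^2 * 20 = 1*20 = 20
  bit 1 = 1: r = r^2 * 20 mod 43 = 20^2 * 20 = 13*20 = 2
  -> s = B^a = 2

Answer: 39 20 2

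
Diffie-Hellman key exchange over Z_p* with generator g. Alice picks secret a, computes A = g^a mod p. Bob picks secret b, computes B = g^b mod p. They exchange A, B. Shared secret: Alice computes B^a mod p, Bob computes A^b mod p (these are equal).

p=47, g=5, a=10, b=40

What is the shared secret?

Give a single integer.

A = 5^10 mod 47  (bits of 10 = 1010)
  bit 0 = 1: r = r^2 * 5 mod 47 = 1^2 * 5 = 1*5 = 5
  bit 1 = 0: r = r^2 mod 47 = 5^2 = 25
  bit 2 = 1: r = r^2 * 5 mod 47 = 25^2 * 5 = 14*5 = 23
  bit 3 = 0: r = r^2 mod 47 = 23^2 = 12
  -> A = 12
B = 5^40 mod 47  (bits of 40 = 101000)
  bit 0 = 1: r = r^2 * 5 mod 47 = 1^2 * 5 = 1*5 = 5
  bit 1 = 0: r = r^2 mod 47 = 5^2 = 25
  bit 2 = 1: r = r^2 * 5 mod 47 = 25^2 * 5 = 14*5 = 23
  bit 3 = 0: r = r^2 mod 47 = 23^2 = 12
  bit 4 = 0: r = r^2 mod 47 = 12^2 = 3
  bit 5 = 0: r = r^2 mod 47 = 3^2 = 9
  -> B = 9
s = B^a = 9^10 mod 47  (bits of 10 = 1010)
  bit 0 = 1: r = r^2 * 9 mod 47 = 1^2 * 9 = 1*9 = 9
  bit 1 = 0: r = r^2 mod 47 = 9^2 = 34
  bit 2 = 1: r = r^2 * 9 mod 47 = 34^2 * 9 = 28*9 = 17
  bit 3 = 0: r = r^2 mod 47 = 17^2 = 7
  -> s = B^a = 7

Answer: 7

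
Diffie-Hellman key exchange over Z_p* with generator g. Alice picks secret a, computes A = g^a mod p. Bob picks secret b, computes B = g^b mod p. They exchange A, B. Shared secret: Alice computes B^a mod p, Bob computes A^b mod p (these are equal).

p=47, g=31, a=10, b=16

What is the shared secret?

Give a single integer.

A = 31^10 mod 47  (bits of 10 = 1010)
  bit 0 = 1: r = r^2 * 31 mod 47 = 1^2 * 31 = 1*31 = 31
  bit 1 = 0: r = r^2 mod 47 = 31^2 = 21
  bit 2 = 1: r = r^2 * 31 mod 47 = 21^2 * 31 = 18*31 = 41
  bit 3 = 0: r = r^2 mod 47 = 41^2 = 36
  -> A = 36
B = 31^16 mod 47  (bits of 16 = 10000)
  bit 0 = 1: r = r^2 * 31 mod 47 = 1^2 * 31 = 1*31 = 31
  bit 1 = 0: r = r^2 mod 47 = 31^2 = 21
  bit 2 = 0: r = r^2 mod 47 = 21^2 = 18
  bit 3 = 0: r = r^2 mod 47 = 18^2 = 42
  bit 4 = 0: r = r^2 mod 47 = 42^2 = 25
  -> B = 25
s = B^a = 25^10 mod 47  (bits of 10 = 1010)
  bit 0 = 1: r = r^2 * 25 mod 47 = 1^2 * 25 = 1*25 = 25
  bit 1 = 0: r = r^2 mod 47 = 25^2 = 14
  bit 2 = 1: r = r^2 * 25 mod 47 = 14^2 * 25 = 8*25 = 12
  bit 3 = 0: r = r^2 mod 47 = 12^2 = 3
  -> s = B^a = 3

Answer: 3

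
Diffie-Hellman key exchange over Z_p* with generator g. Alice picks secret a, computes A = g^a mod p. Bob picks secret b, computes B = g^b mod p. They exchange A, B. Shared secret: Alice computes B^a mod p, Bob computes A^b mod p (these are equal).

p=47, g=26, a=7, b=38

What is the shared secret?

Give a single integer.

A = 26^7 mod 47  (bits of 7 = 111)
  bit 0 = 1: r = r^2 * 26 mod 47 = 1^2 * 26 = 1*26 = 26
  bit 1 = 1: r = r^2 * 26 mod 47 = 26^2 * 26 = 18*26 = 45
  bit 2 = 1: r = r^2 * 26 mod 47 = 45^2 * 26 = 4*26 = 10
  -> A = 10
B = 26^38 mod 47  (bits of 38 = 100110)
  bit 0 = 1: r = r^2 * 26 mod 47 = 1^2 * 26 = 1*26 = 26
  bit 1 = 0: r = r^2 mod 47 = 26^2 = 18
  bit 2 = 0: r = r^2 mod 47 = 18^2 = 42
  bit 3 = 1: r = r^2 * 26 mod 47 = 42^2 * 26 = 25*26 = 39
  bit 4 = 1: r = r^2 * 26 mod 47 = 39^2 * 26 = 17*26 = 19
  bit 5 = 0: r = r^2 mod 47 = 19^2 = 32
  -> B = 32
s = B^a = 32^7 mod 47  (bits of 7 = 111)
  bit 0 = 1: r = r^2 * 32 mod 47 = 1^2 * 32 = 1*32 = 32
  bit 1 = 1: r = r^2 * 32 mod 47 = 32^2 * 32 = 37*32 = 9
  bit 2 = 1: r = r^2 * 32 mod 47 = 9^2 * 32 = 34*32 = 7
  -> s = B^a = 7

Answer: 7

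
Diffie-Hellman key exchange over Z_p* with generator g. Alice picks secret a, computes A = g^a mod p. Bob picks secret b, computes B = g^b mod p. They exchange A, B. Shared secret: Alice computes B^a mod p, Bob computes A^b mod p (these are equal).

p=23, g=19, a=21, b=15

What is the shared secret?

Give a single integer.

A = 19^21 mod 23  (bits of 21 = 10101)
  bit 0 = 1: r = r^2 * 19 mod 23 = 1^2 * 19 = 1*19 = 19
  bit 1 = 0: r = r^2 mod 23 = 19^2 = 16
  bit 2 = 1: r = r^2 * 19 mod 23 = 16^2 * 19 = 3*19 = 11
  bit 3 = 0: r = r^2 mod 23 = 11^2 = 6
  bit 4 = 1: r = r^2 * 19 mod 23 = 6^2 * 19 = 13*19 = 17
  -> A = 17
B = 19^15 mod 23  (bits of 15 = 1111)
  bit 0 = 1: r = r^2 * 19 mod 23 = 1^2 * 19 = 1*19 = 19
  bit 1 = 1: r = r^2 * 19 mod 23 = 19^2 * 19 = 16*19 = 5
  bit 2 = 1: r = r^2 * 19 mod 23 = 5^2 * 19 = 2*19 = 15
  bit 3 = 1: r = r^2 * 19 mod 23 = 15^2 * 19 = 18*19 = 20
  -> B = 20
s = B^a = 20^21 mod 23  (bits of 21 = 10101)
  bit 0 = 1: r = r^2 * 20 mod 23 = 1^2 * 20 = 1*20 = 20
  bit 1 = 0: r = r^2 mod 23 = 20^2 = 9
  bit 2 = 1: r = r^2 * 20 mod 23 = 9^2 * 20 = 12*20 = 10
  bit 3 = 0: r = r^2 mod 23 = 10^2 = 8
  bit 4 = 1: r = r^2 * 20 mod 23 = 8^2 * 20 = 18*20 = 15
  -> s = B^a = 15

Answer: 15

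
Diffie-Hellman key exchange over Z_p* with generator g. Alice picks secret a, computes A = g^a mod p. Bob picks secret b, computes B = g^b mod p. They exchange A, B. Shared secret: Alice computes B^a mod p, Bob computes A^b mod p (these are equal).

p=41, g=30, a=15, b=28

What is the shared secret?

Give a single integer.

A = 30^15 mod 41  (bits of 15 = 1111)
  bit 0 = 1: r = r^2 * 30 mod 41 = 1^2 * 30 = 1*30 = 30
  bit 1 = 1: r = r^2 * 30 mod 41 = 30^2 * 30 = 39*30 = 22
  bit 2 = 1: r = r^2 * 30 mod 41 = 22^2 * 30 = 33*30 = 6
  bit 3 = 1: r = r^2 * 30 mod 41 = 6^2 * 30 = 36*30 = 14
  -> A = 14
B = 30^28 mod 41  (bits of 28 = 11100)
  bit 0 = 1: r = r^2 * 30 mod 41 = 1^2 * 30 = 1*30 = 30
  bit 1 = 1: r = r^2 * 30 mod 41 = 30^2 * 30 = 39*30 = 22
  bit 2 = 1: r = r^2 * 30 mod 41 = 22^2 * 30 = 33*30 = 6
  bit 3 = 0: r = r^2 mod 41 = 6^2 = 36
  bit 4 = 0: r = r^2 mod 41 = 36^2 = 25
  -> B = 25
s = B^a = 25^15 mod 41  (bits of 15 = 1111)
  bit 0 = 1: r = r^2 * 25 mod 41 = 1^2 * 25 = 1*25 = 25
  bit 1 = 1: r = r^2 * 25 mod 41 = 25^2 * 25 = 10*25 = 4
  bit 2 = 1: r = r^2 * 25 mod 41 = 4^2 * 25 = 16*25 = 31
  bit 3 = 1: r = r^2 * 25 mod 41 = 31^2 * 25 = 18*25 = 40
  -> s = B^a = 40

Answer: 40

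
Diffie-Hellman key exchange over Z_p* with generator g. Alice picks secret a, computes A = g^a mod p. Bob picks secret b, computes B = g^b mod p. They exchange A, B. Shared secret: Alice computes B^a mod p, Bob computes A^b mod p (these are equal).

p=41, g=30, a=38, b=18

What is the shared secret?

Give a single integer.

Answer: 4

Derivation:
A = 30^38 mod 41  (bits of 38 = 100110)
  bit 0 = 1: r = r^2 * 30 mod 41 = 1^2 * 30 = 1*30 = 30
  bit 1 = 0: r = r^2 mod 41 = 30^2 = 39
  bit 2 = 0: r = r^2 mod 41 = 39^2 = 4
  bit 3 = 1: r = r^2 * 30 mod 41 = 4^2 * 30 = 16*30 = 29
  bit 4 = 1: r = r^2 * 30 mod 41 = 29^2 * 30 = 21*30 = 15
  bit 5 = 0: r = r^2 mod 41 = 15^2 = 20
  -> A = 20
B = 30^18 mod 41  (bits of 18 = 10010)
  bit 0 = 1: r = r^2 * 30 mod 41 = 1^2 * 30 = 1*30 = 30
  bit 1 = 0: r = r^2 mod 41 = 30^2 = 39
  bit 2 = 0: r = r^2 mod 41 = 39^2 = 4
  bit 3 = 1: r = r^2 * 30 mod 41 = 4^2 * 30 = 16*30 = 29
  bit 4 = 0: r = r^2 mod 41 = 29^2 = 21
  -> B = 21
s = B^a = 21^38 mod 41  (bits of 38 = 100110)
  bit 0 = 1: r = r^2 * 21 mod 41 = 1^2 * 21 = 1*21 = 21
  bit 1 = 0: r = r^2 mod 41 = 21^2 = 31
  bit 2 = 0: r = r^2 mod 41 = 31^2 = 18
  bit 3 = 1: r = r^2 * 21 mod 41 = 18^2 * 21 = 37*21 = 39
  bit 4 = 1: r = r^2 * 21 mod 41 = 39^2 * 21 = 4*21 = 2
  bit 5 = 0: r = r^2 mod 41 = 2^2 = 4
  -> s = B^a = 4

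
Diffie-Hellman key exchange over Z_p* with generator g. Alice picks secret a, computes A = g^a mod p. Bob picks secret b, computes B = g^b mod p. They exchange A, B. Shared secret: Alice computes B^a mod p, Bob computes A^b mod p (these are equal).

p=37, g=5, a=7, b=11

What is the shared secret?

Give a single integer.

Answer: 17

Derivation:
A = 5^7 mod 37  (bits of 7 = 111)
  bit 0 = 1: r = r^2 * 5 mod 37 = 1^2 * 5 = 1*5 = 5
  bit 1 = 1: r = r^2 * 5 mod 37 = 5^2 * 5 = 25*5 = 14
  bit 2 = 1: r = r^2 * 5 mod 37 = 14^2 * 5 = 11*5 = 18
  -> A = 18
B = 5^11 mod 37  (bits of 11 = 1011)
  bit 0 = 1: r = r^2 * 5 mod 37 = 1^2 * 5 = 1*5 = 5
  bit 1 = 0: r = r^2 mod 37 = 5^2 = 25
  bit 2 = 1: r = r^2 * 5 mod 37 = 25^2 * 5 = 33*5 = 17
  bit 3 = 1: r = r^2 * 5 mod 37 = 17^2 * 5 = 30*5 = 2
  -> B = 2
s = B^a = 2^7 mod 37  (bits of 7 = 111)
  bit 0 = 1: r = r^2 * 2 mod 37 = 1^2 * 2 = 1*2 = 2
  bit 1 = 1: r = r^2 * 2 mod 37 = 2^2 * 2 = 4*2 = 8
  bit 2 = 1: r = r^2 * 2 mod 37 = 8^2 * 2 = 27*2 = 17
  -> s = B^a = 17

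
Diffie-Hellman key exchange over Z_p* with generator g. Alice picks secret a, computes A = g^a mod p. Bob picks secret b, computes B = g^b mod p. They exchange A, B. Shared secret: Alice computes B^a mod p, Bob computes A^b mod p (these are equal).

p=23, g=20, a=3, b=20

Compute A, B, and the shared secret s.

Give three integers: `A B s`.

Answer: 19 18 13

Derivation:
A = 20^3 mod 23  (bits of 3 = 11)
  bit 0 = 1: r = r^2 * 20 mod 23 = 1^2 * 20 = 1*20 = 20
  bit 1 = 1: r = r^2 * 20 mod 23 = 20^2 * 20 = 9*20 = 19
  -> A = 19
B = 20^20 mod 23  (bits of 20 = 10100)
  bit 0 = 1: r = r^2 * 20 mod 23 = 1^2 * 20 = 1*20 = 20
  bit 1 = 0: r = r^2 mod 23 = 20^2 = 9
  bit 2 = 1: r = r^2 * 20 mod 23 = 9^2 * 20 = 12*20 = 10
  bit 3 = 0: r = r^2 mod 23 = 10^2 = 8
  bit 4 = 0: r = r^2 mod 23 = 8^2 = 18
  -> B = 18
s = B^a = 18^3 mod 23  (bits of 3 = 11)
  bit 0 = 1: r = r^2 * 18 mod 23 = 1^2 * 18 = 1*18 = 18
  bit 1 = 1: r = r^2 * 18 mod 23 = 18^2 * 18 = 2*18 = 13
  -> s = B^a = 13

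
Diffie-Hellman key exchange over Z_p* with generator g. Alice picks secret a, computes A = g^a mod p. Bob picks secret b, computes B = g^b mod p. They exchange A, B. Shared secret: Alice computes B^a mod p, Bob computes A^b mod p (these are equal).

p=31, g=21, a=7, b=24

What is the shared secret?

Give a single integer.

A = 21^7 mod 31  (bits of 7 = 111)
  bit 0 = 1: r = r^2 * 21 mod 31 = 1^2 * 21 = 1*21 = 21
  bit 1 = 1: r = r^2 * 21 mod 31 = 21^2 * 21 = 7*21 = 23
  bit 2 = 1: r = r^2 * 21 mod 31 = 23^2 * 21 = 2*21 = 11
  -> A = 11
B = 21^24 mod 31  (bits of 24 = 11000)
  bit 0 = 1: r = r^2 * 21 mod 31 = 1^2 * 21 = 1*21 = 21
  bit 1 = 1: r = r^2 * 21 mod 31 = 21^2 * 21 = 7*21 = 23
  bit 2 = 0: r = r^2 mod 31 = 23^2 = 2
  bit 3 = 0: r = r^2 mod 31 = 2^2 = 4
  bit 4 = 0: r = r^2 mod 31 = 4^2 = 16
  -> B = 16
s = B^a = 16^7 mod 31  (bits of 7 = 111)
  bit 0 = 1: r = r^2 * 16 mod 31 = 1^2 * 16 = 1*16 = 16
  bit 1 = 1: r = r^2 * 16 mod 31 = 16^2 * 16 = 8*16 = 4
  bit 2 = 1: r = r^2 * 16 mod 31 = 4^2 * 16 = 16*16 = 8
  -> s = B^a = 8

Answer: 8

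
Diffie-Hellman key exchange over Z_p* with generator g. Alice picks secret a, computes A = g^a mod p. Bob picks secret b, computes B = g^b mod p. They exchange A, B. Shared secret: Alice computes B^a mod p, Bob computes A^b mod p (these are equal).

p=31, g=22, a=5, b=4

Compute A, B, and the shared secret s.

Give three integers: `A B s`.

Answer: 6 20 25

Derivation:
A = 22^5 mod 31  (bits of 5 = 101)
  bit 0 = 1: r = r^2 * 22 mod 31 = 1^2 * 22 = 1*22 = 22
  bit 1 = 0: r = r^2 mod 31 = 22^2 = 19
  bit 2 = 1: r = r^2 * 22 mod 31 = 19^2 * 22 = 20*22 = 6
  -> A = 6
B = 22^4 mod 31  (bits of 4 = 100)
  bit 0 = 1: r = r^2 * 22 mod 31 = 1^2 * 22 = 1*22 = 22
  bit 1 = 0: r = r^2 mod 31 = 22^2 = 19
  bit 2 = 0: r = r^2 mod 31 = 19^2 = 20
  -> B = 20
s = B^a = 20^5 mod 31  (bits of 5 = 101)
  bit 0 = 1: r = r^2 * 20 mod 31 = 1^2 * 20 = 1*20 = 20
  bit 1 = 0: r = r^2 mod 31 = 20^2 = 28
  bit 2 = 1: r = r^2 * 20 mod 31 = 28^2 * 20 = 9*20 = 25
  -> s = B^a = 25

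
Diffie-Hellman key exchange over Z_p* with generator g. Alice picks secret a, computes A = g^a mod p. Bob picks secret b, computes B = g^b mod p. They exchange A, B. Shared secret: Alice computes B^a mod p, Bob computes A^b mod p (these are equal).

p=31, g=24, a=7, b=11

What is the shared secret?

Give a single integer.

Answer: 13

Derivation:
A = 24^7 mod 31  (bits of 7 = 111)
  bit 0 = 1: r = r^2 * 24 mod 31 = 1^2 * 24 = 1*24 = 24
  bit 1 = 1: r = r^2 * 24 mod 31 = 24^2 * 24 = 18*24 = 29
  bit 2 = 1: r = r^2 * 24 mod 31 = 29^2 * 24 = 4*24 = 3
  -> A = 3
B = 24^11 mod 31  (bits of 11 = 1011)
  bit 0 = 1: r = r^2 * 24 mod 31 = 1^2 * 24 = 1*24 = 24
  bit 1 = 0: r = r^2 mod 31 = 24^2 = 18
  bit 2 = 1: r = r^2 * 24 mod 31 = 18^2 * 24 = 14*24 = 26
  bit 3 = 1: r = r^2 * 24 mod 31 = 26^2 * 24 = 25*24 = 11
  -> B = 11
s = B^a = 11^7 mod 31  (bits of 7 = 111)
  bit 0 = 1: r = r^2 * 11 mod 31 = 1^2 * 11 = 1*11 = 11
  bit 1 = 1: r = r^2 * 11 mod 31 = 11^2 * 11 = 28*11 = 29
  bit 2 = 1: r = r^2 * 11 mod 31 = 29^2 * 11 = 4*11 = 13
  -> s = B^a = 13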